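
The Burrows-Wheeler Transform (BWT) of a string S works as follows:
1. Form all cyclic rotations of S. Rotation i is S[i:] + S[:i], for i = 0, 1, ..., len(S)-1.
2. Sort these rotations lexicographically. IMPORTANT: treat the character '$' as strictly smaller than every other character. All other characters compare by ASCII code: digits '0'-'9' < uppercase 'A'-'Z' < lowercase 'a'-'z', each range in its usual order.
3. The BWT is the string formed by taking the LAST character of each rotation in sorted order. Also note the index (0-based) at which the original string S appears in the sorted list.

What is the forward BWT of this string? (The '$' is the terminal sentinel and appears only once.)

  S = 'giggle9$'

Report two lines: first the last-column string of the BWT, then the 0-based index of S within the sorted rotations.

Answer: 9eli$ggg
4

Derivation:
All 8 rotations (rotation i = S[i:]+S[:i]):
  rot[0] = giggle9$
  rot[1] = iggle9$g
  rot[2] = ggle9$gi
  rot[3] = gle9$gig
  rot[4] = le9$gigg
  rot[5] = e9$giggl
  rot[6] = 9$giggle
  rot[7] = $giggle9
Sorted (with $ < everything):
  sorted[0] = $giggle9  (last char: '9')
  sorted[1] = 9$giggle  (last char: 'e')
  sorted[2] = e9$giggl  (last char: 'l')
  sorted[3] = ggle9$gi  (last char: 'i')
  sorted[4] = giggle9$  (last char: '$')
  sorted[5] = gle9$gig  (last char: 'g')
  sorted[6] = iggle9$g  (last char: 'g')
  sorted[7] = le9$gigg  (last char: 'g')
Last column: 9eli$ggg
Original string S is at sorted index 4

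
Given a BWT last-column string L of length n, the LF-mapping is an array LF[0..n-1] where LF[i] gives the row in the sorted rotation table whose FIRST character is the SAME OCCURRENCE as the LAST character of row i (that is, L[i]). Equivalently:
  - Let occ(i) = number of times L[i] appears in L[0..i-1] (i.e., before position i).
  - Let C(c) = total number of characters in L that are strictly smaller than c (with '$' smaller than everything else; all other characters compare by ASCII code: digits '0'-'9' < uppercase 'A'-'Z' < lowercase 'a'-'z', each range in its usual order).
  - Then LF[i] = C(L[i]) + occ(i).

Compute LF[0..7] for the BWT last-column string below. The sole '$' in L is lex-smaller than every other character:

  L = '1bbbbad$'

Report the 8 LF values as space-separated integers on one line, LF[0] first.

Char counts: '$':1, '1':1, 'a':1, 'b':4, 'd':1
C (first-col start): C('$')=0, C('1')=1, C('a')=2, C('b')=3, C('d')=7
L[0]='1': occ=0, LF[0]=C('1')+0=1+0=1
L[1]='b': occ=0, LF[1]=C('b')+0=3+0=3
L[2]='b': occ=1, LF[2]=C('b')+1=3+1=4
L[3]='b': occ=2, LF[3]=C('b')+2=3+2=5
L[4]='b': occ=3, LF[4]=C('b')+3=3+3=6
L[5]='a': occ=0, LF[5]=C('a')+0=2+0=2
L[6]='d': occ=0, LF[6]=C('d')+0=7+0=7
L[7]='$': occ=0, LF[7]=C('$')+0=0+0=0

Answer: 1 3 4 5 6 2 7 0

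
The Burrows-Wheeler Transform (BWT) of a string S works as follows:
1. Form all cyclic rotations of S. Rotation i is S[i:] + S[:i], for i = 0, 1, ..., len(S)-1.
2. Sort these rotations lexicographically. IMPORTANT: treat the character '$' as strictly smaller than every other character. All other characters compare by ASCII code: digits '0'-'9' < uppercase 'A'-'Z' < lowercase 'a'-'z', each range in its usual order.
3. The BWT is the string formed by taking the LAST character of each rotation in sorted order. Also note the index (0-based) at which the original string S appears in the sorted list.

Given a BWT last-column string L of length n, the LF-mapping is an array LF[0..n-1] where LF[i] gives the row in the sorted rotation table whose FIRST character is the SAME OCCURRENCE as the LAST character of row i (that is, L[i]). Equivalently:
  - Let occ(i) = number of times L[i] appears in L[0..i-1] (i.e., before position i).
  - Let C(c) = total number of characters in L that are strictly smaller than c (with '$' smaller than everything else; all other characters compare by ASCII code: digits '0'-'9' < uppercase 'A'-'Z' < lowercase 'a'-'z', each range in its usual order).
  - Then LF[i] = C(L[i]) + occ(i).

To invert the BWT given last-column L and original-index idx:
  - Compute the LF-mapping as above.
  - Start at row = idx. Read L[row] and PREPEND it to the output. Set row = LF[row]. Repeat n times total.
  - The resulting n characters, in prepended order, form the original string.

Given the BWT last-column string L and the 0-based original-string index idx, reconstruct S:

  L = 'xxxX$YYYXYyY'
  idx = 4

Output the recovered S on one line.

Answer: YYxXYYYyxXx$

Derivation:
LF mapping: 8 9 10 1 0 3 4 5 2 6 11 7
Walk LF starting at row 4, prepending L[row]:
  step 1: row=4, L[4]='$', prepend. Next row=LF[4]=0
  step 2: row=0, L[0]='x', prepend. Next row=LF[0]=8
  step 3: row=8, L[8]='X', prepend. Next row=LF[8]=2
  step 4: row=2, L[2]='x', prepend. Next row=LF[2]=10
  step 5: row=10, L[10]='y', prepend. Next row=LF[10]=11
  step 6: row=11, L[11]='Y', prepend. Next row=LF[11]=7
  step 7: row=7, L[7]='Y', prepend. Next row=LF[7]=5
  step 8: row=5, L[5]='Y', prepend. Next row=LF[5]=3
  step 9: row=3, L[3]='X', prepend. Next row=LF[3]=1
  step 10: row=1, L[1]='x', prepend. Next row=LF[1]=9
  step 11: row=9, L[9]='Y', prepend. Next row=LF[9]=6
  step 12: row=6, L[6]='Y', prepend. Next row=LF[6]=4
Reversed output: YYxXYYYyxXx$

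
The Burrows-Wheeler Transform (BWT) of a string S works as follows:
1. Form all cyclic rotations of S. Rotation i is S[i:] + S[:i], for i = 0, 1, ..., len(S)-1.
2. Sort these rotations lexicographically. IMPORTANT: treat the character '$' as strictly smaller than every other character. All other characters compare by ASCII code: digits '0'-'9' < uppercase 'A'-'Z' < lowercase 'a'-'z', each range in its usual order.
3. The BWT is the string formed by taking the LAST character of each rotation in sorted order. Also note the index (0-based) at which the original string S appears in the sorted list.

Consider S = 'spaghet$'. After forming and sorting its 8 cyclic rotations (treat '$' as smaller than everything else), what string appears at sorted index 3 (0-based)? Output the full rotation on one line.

All 8 rotations (rotation i = S[i:]+S[:i]):
  rot[0] = spaghet$
  rot[1] = paghet$s
  rot[2] = aghet$sp
  rot[3] = ghet$spa
  rot[4] = het$spag
  rot[5] = et$spagh
  rot[6] = t$spaghe
  rot[7] = $spaghet
Sorted (with $ < everything):
  sorted[0] = $spaghet
  sorted[1] = aghet$sp
  sorted[2] = et$spagh
  sorted[3] = ghet$spa
  sorted[4] = het$spag
  sorted[5] = paghet$s
  sorted[6] = spaghet$
  sorted[7] = t$spaghe
sorted[3] = ghet$spa

Answer: ghet$spa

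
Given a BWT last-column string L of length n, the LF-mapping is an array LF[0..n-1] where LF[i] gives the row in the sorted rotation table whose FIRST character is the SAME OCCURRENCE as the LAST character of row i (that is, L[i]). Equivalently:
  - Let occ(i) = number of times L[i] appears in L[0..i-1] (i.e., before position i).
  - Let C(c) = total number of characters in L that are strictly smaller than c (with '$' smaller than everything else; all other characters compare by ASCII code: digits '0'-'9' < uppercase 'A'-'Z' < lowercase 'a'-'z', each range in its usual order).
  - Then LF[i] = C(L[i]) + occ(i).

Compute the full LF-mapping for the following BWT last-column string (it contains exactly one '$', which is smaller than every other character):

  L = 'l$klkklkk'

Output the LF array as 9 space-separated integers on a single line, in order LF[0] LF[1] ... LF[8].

Char counts: '$':1, 'k':5, 'l':3
C (first-col start): C('$')=0, C('k')=1, C('l')=6
L[0]='l': occ=0, LF[0]=C('l')+0=6+0=6
L[1]='$': occ=0, LF[1]=C('$')+0=0+0=0
L[2]='k': occ=0, LF[2]=C('k')+0=1+0=1
L[3]='l': occ=1, LF[3]=C('l')+1=6+1=7
L[4]='k': occ=1, LF[4]=C('k')+1=1+1=2
L[5]='k': occ=2, LF[5]=C('k')+2=1+2=3
L[6]='l': occ=2, LF[6]=C('l')+2=6+2=8
L[7]='k': occ=3, LF[7]=C('k')+3=1+3=4
L[8]='k': occ=4, LF[8]=C('k')+4=1+4=5

Answer: 6 0 1 7 2 3 8 4 5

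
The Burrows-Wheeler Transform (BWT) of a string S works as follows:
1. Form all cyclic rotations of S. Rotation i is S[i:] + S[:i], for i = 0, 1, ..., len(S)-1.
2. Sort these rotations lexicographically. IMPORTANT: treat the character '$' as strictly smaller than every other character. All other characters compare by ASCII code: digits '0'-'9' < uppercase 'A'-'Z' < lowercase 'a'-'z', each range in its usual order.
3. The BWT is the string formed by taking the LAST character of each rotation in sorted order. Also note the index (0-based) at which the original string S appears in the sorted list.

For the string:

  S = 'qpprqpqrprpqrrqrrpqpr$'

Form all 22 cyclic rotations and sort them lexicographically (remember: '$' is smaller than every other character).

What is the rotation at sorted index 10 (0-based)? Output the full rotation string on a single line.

All 22 rotations (rotation i = S[i:]+S[:i]):
  rot[0] = qpprqpqrprpqrrqrrpqpr$
  rot[1] = pprqpqrprpqrrqrrpqpr$q
  rot[2] = prqpqrprpqrrqrrpqpr$qp
  rot[3] = rqpqrprpqrrqrrpqpr$qpp
  rot[4] = qpqrprpqrrqrrpqpr$qppr
  rot[5] = pqrprpqrrqrrpqpr$qpprq
  rot[6] = qrprpqrrqrrpqpr$qpprqp
  rot[7] = rprpqrrqrrpqpr$qpprqpq
  rot[8] = prpqrrqrrpqpr$qpprqpqr
  rot[9] = rpqrrqrrpqpr$qpprqpqrp
  rot[10] = pqrrqrrpqpr$qpprqpqrpr
  rot[11] = qrrqrrpqpr$qpprqpqrprp
  rot[12] = rrqrrpqpr$qpprqpqrprpq
  rot[13] = rqrrpqpr$qpprqpqrprpqr
  rot[14] = qrrpqpr$qpprqpqrprpqrr
  rot[15] = rrpqpr$qpprqpqrprpqrrq
  rot[16] = rpqpr$qpprqpqrprpqrrqr
  rot[17] = pqpr$qpprqpqrprpqrrqrr
  rot[18] = qpr$qpprqpqrprpqrrqrrp
  rot[19] = pr$qpprqpqrprpqrrqrrpq
  rot[20] = r$qpprqpqrprpqrrqrrpqp
  rot[21] = $qpprqpqrprpqrrqrrpqpr
Sorted (with $ < everything):
  sorted[0] = $qpprqpqrprpqrrqrrpqpr
  sorted[1] = pprqpqrprpqrrqrrpqpr$q
  sorted[2] = pqpr$qpprqpqrprpqrrqrr
  sorted[3] = pqrprpqrrqrrpqpr$qpprq
  sorted[4] = pqrrqrrpqpr$qpprqpqrpr
  sorted[5] = pr$qpprqpqrprpqrrqrrpq
  sorted[6] = prpqrrqrrpqpr$qpprqpqr
  sorted[7] = prqpqrprpqrrqrrpqpr$qp
  sorted[8] = qpprqpqrprpqrrqrrpqpr$
  sorted[9] = qpqrprpqrrqrrpqpr$qppr
  sorted[10] = qpr$qpprqpqrprpqrrqrrp
  sorted[11] = qrprpqrrqrrpqpr$qpprqp
  sorted[12] = qrrpqpr$qpprqpqrprpqrr
  sorted[13] = qrrqrrpqpr$qpprqpqrprp
  sorted[14] = r$qpprqpqrprpqrrqrrpqp
  sorted[15] = rpqpr$qpprqpqrprpqrrqr
  sorted[16] = rpqrrqrrpqpr$qpprqpqrp
  sorted[17] = rprpqrrqrrpqpr$qpprqpq
  sorted[18] = rqpqrprpqrrqrrpqpr$qpp
  sorted[19] = rqrrpqpr$qpprqpqrprpqr
  sorted[20] = rrpqpr$qpprqpqrprpqrrq
  sorted[21] = rrqrrpqpr$qpprqpqrprpq
sorted[10] = qpr$qpprqpqrprpqrrqrrp

Answer: qpr$qpprqpqrprpqrrqrrp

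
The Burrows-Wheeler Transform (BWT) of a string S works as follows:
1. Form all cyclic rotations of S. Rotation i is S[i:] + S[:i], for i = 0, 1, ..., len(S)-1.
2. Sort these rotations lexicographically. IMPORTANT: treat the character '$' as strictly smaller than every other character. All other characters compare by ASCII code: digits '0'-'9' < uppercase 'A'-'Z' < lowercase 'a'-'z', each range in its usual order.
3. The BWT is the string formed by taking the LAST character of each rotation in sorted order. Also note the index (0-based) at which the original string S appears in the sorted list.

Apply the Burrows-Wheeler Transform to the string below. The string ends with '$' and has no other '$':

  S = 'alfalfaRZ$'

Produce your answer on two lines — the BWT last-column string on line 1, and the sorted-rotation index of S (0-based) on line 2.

All 10 rotations (rotation i = S[i:]+S[:i]):
  rot[0] = alfalfaRZ$
  rot[1] = lfalfaRZ$a
  rot[2] = falfaRZ$al
  rot[3] = alfaRZ$alf
  rot[4] = lfaRZ$alfa
  rot[5] = faRZ$alfal
  rot[6] = aRZ$alfalf
  rot[7] = RZ$alfalfa
  rot[8] = Z$alfalfaR
  rot[9] = $alfalfaRZ
Sorted (with $ < everything):
  sorted[0] = $alfalfaRZ  (last char: 'Z')
  sorted[1] = RZ$alfalfa  (last char: 'a')
  sorted[2] = Z$alfalfaR  (last char: 'R')
  sorted[3] = aRZ$alfalf  (last char: 'f')
  sorted[4] = alfaRZ$alf  (last char: 'f')
  sorted[5] = alfalfaRZ$  (last char: '$')
  sorted[6] = faRZ$alfal  (last char: 'l')
  sorted[7] = falfaRZ$al  (last char: 'l')
  sorted[8] = lfaRZ$alfa  (last char: 'a')
  sorted[9] = lfalfaRZ$a  (last char: 'a')
Last column: ZaRff$llaa
Original string S is at sorted index 5

Answer: ZaRff$llaa
5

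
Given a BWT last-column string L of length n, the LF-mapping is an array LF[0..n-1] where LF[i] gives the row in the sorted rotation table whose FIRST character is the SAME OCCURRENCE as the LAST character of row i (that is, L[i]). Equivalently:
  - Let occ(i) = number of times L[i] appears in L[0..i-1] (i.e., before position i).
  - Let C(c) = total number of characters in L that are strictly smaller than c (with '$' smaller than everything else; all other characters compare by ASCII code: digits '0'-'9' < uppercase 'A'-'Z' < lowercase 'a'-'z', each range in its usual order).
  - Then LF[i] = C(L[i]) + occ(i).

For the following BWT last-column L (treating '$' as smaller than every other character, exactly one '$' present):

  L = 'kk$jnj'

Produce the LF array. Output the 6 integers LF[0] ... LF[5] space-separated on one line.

Answer: 3 4 0 1 5 2

Derivation:
Char counts: '$':1, 'j':2, 'k':2, 'n':1
C (first-col start): C('$')=0, C('j')=1, C('k')=3, C('n')=5
L[0]='k': occ=0, LF[0]=C('k')+0=3+0=3
L[1]='k': occ=1, LF[1]=C('k')+1=3+1=4
L[2]='$': occ=0, LF[2]=C('$')+0=0+0=0
L[3]='j': occ=0, LF[3]=C('j')+0=1+0=1
L[4]='n': occ=0, LF[4]=C('n')+0=5+0=5
L[5]='j': occ=1, LF[5]=C('j')+1=1+1=2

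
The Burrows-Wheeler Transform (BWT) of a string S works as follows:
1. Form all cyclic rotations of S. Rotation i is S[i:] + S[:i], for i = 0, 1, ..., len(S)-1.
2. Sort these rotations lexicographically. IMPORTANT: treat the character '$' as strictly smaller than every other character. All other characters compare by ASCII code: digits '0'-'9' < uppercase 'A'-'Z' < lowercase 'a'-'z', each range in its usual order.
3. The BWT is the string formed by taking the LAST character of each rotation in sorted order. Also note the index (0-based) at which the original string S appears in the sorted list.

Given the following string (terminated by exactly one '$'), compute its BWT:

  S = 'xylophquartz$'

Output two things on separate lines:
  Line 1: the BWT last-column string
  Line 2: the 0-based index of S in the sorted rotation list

Answer: zupyloharq$xt
10

Derivation:
All 13 rotations (rotation i = S[i:]+S[:i]):
  rot[0] = xylophquartz$
  rot[1] = ylophquartz$x
  rot[2] = lophquartz$xy
  rot[3] = ophquartz$xyl
  rot[4] = phquartz$xylo
  rot[5] = hquartz$xylop
  rot[6] = quartz$xyloph
  rot[7] = uartz$xylophq
  rot[8] = artz$xylophqu
  rot[9] = rtz$xylophqua
  rot[10] = tz$xylophquar
  rot[11] = z$xylophquart
  rot[12] = $xylophquartz
Sorted (with $ < everything):
  sorted[0] = $xylophquartz  (last char: 'z')
  sorted[1] = artz$xylophqu  (last char: 'u')
  sorted[2] = hquartz$xylop  (last char: 'p')
  sorted[3] = lophquartz$xy  (last char: 'y')
  sorted[4] = ophquartz$xyl  (last char: 'l')
  sorted[5] = phquartz$xylo  (last char: 'o')
  sorted[6] = quartz$xyloph  (last char: 'h')
  sorted[7] = rtz$xylophqua  (last char: 'a')
  sorted[8] = tz$xylophquar  (last char: 'r')
  sorted[9] = uartz$xylophq  (last char: 'q')
  sorted[10] = xylophquartz$  (last char: '$')
  sorted[11] = ylophquartz$x  (last char: 'x')
  sorted[12] = z$xylophquart  (last char: 't')
Last column: zupyloharq$xt
Original string S is at sorted index 10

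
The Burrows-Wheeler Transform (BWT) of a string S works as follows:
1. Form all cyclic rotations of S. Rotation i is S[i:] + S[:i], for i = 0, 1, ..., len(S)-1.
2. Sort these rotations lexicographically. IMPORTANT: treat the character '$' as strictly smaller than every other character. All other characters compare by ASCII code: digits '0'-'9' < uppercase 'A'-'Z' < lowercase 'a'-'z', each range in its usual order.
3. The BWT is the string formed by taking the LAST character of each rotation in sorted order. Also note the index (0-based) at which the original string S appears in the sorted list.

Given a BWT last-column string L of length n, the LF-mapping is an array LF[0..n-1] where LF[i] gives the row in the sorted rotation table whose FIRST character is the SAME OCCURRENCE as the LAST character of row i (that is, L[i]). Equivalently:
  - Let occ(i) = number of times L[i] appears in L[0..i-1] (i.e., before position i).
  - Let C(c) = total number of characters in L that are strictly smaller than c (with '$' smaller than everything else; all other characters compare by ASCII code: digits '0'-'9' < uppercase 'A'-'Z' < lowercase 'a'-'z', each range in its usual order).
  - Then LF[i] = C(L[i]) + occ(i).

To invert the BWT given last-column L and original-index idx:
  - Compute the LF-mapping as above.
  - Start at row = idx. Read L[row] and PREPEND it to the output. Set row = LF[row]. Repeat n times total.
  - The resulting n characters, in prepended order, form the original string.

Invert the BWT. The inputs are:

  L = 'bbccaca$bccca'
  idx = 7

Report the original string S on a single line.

LF mapping: 4 5 7 8 1 9 2 0 6 10 11 12 3
Walk LF starting at row 7, prepending L[row]:
  step 1: row=7, L[7]='$', prepend. Next row=LF[7]=0
  step 2: row=0, L[0]='b', prepend. Next row=LF[0]=4
  step 3: row=4, L[4]='a', prepend. Next row=LF[4]=1
  step 4: row=1, L[1]='b', prepend. Next row=LF[1]=5
  step 5: row=5, L[5]='c', prepend. Next row=LF[5]=9
  step 6: row=9, L[9]='c', prepend. Next row=LF[9]=10
  step 7: row=10, L[10]='c', prepend. Next row=LF[10]=11
  step 8: row=11, L[11]='c', prepend. Next row=LF[11]=12
  step 9: row=12, L[12]='a', prepend. Next row=LF[12]=3
  step 10: row=3, L[3]='c', prepend. Next row=LF[3]=8
  step 11: row=8, L[8]='b', prepend. Next row=LF[8]=6
  step 12: row=6, L[6]='a', prepend. Next row=LF[6]=2
  step 13: row=2, L[2]='c', prepend. Next row=LF[2]=7
Reversed output: cabcaccccbab$

Answer: cabcaccccbab$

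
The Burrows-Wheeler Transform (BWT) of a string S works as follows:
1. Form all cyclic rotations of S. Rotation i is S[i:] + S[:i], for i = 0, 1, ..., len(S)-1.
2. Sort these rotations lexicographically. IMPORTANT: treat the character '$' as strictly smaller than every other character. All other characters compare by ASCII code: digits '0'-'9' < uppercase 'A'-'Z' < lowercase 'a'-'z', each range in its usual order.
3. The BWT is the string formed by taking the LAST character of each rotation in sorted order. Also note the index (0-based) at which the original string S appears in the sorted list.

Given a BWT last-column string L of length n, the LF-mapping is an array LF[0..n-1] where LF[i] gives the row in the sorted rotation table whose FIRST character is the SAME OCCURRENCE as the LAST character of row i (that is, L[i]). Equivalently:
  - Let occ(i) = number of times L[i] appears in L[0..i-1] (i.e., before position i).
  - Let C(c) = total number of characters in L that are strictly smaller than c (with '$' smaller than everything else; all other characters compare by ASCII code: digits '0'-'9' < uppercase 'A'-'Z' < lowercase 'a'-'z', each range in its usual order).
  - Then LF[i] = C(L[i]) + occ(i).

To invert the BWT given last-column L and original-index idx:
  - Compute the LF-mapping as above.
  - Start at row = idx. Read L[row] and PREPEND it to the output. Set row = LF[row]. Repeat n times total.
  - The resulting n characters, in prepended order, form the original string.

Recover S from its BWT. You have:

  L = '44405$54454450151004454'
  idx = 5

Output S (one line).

LF mapping: 7 8 9 1 17 0 18 10 11 19 12 13 20 2 5 21 6 3 4 14 15 22 16
Walk LF starting at row 5, prepending L[row]:
  step 1: row=5, L[5]='$', prepend. Next row=LF[5]=0
  step 2: row=0, L[0]='4', prepend. Next row=LF[0]=7
  step 3: row=7, L[7]='4', prepend. Next row=LF[7]=10
  step 4: row=10, L[10]='4', prepend. Next row=LF[10]=12
  step 5: row=12, L[12]='5', prepend. Next row=LF[12]=20
  step 6: row=20, L[20]='4', prepend. Next row=LF[20]=15
  step 7: row=15, L[15]='5', prepend. Next row=LF[15]=21
  step 8: row=21, L[21]='5', prepend. Next row=LF[21]=22
  step 9: row=22, L[22]='4', prepend. Next row=LF[22]=16
  step 10: row=16, L[16]='1', prepend. Next row=LF[16]=6
  step 11: row=6, L[6]='5', prepend. Next row=LF[6]=18
  step 12: row=18, L[18]='0', prepend. Next row=LF[18]=4
  step 13: row=4, L[4]='5', prepend. Next row=LF[4]=17
  step 14: row=17, L[17]='0', prepend. Next row=LF[17]=3
  step 15: row=3, L[3]='0', prepend. Next row=LF[3]=1
  step 16: row=1, L[1]='4', prepend. Next row=LF[1]=8
  step 17: row=8, L[8]='4', prepend. Next row=LF[8]=11
  step 18: row=11, L[11]='4', prepend. Next row=LF[11]=13
  step 19: row=13, L[13]='0', prepend. Next row=LF[13]=2
  step 20: row=2, L[2]='4', prepend. Next row=LF[2]=9
  step 21: row=9, L[9]='5', prepend. Next row=LF[9]=19
  step 22: row=19, L[19]='4', prepend. Next row=LF[19]=14
  step 23: row=14, L[14]='1', prepend. Next row=LF[14]=5
Reversed output: 1454044400505145545444$

Answer: 1454044400505145545444$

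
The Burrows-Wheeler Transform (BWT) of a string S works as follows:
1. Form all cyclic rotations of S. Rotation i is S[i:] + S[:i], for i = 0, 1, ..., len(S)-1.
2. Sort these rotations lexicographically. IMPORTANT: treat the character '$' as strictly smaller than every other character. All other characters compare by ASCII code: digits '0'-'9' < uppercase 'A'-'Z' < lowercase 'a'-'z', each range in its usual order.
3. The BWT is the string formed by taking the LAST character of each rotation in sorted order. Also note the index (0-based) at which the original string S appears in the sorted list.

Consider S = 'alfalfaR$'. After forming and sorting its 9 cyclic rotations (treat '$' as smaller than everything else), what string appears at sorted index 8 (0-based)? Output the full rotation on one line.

All 9 rotations (rotation i = S[i:]+S[:i]):
  rot[0] = alfalfaR$
  rot[1] = lfalfaR$a
  rot[2] = falfaR$al
  rot[3] = alfaR$alf
  rot[4] = lfaR$alfa
  rot[5] = faR$alfal
  rot[6] = aR$alfalf
  rot[7] = R$alfalfa
  rot[8] = $alfalfaR
Sorted (with $ < everything):
  sorted[0] = $alfalfaR
  sorted[1] = R$alfalfa
  sorted[2] = aR$alfalf
  sorted[3] = alfaR$alf
  sorted[4] = alfalfaR$
  sorted[5] = faR$alfal
  sorted[6] = falfaR$al
  sorted[7] = lfaR$alfa
  sorted[8] = lfalfaR$a
sorted[8] = lfalfaR$a

Answer: lfalfaR$a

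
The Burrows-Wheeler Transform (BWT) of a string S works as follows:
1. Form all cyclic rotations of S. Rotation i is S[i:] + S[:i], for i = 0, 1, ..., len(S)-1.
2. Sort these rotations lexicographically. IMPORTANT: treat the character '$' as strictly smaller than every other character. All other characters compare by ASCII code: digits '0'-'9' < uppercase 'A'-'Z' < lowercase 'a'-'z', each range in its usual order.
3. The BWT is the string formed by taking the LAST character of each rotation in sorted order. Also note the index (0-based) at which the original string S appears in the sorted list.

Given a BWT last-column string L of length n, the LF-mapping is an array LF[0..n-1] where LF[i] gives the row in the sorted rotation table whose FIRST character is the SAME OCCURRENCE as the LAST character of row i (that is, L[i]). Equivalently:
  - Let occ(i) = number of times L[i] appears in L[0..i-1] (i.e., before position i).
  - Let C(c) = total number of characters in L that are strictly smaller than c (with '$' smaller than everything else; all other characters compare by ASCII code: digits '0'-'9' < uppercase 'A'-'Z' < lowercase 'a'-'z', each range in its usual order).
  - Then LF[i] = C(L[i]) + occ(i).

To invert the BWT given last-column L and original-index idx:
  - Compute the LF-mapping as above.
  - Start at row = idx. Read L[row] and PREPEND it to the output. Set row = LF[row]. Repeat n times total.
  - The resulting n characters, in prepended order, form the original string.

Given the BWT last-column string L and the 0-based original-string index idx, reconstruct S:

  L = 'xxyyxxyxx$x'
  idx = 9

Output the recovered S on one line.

LF mapping: 1 2 8 9 3 4 10 5 6 0 7
Walk LF starting at row 9, prepending L[row]:
  step 1: row=9, L[9]='$', prepend. Next row=LF[9]=0
  step 2: row=0, L[0]='x', prepend. Next row=LF[0]=1
  step 3: row=1, L[1]='x', prepend. Next row=LF[1]=2
  step 4: row=2, L[2]='y', prepend. Next row=LF[2]=8
  step 5: row=8, L[8]='x', prepend. Next row=LF[8]=6
  step 6: row=6, L[6]='y', prepend. Next row=LF[6]=10
  step 7: row=10, L[10]='x', prepend. Next row=LF[10]=7
  step 8: row=7, L[7]='x', prepend. Next row=LF[7]=5
  step 9: row=5, L[5]='x', prepend. Next row=LF[5]=4
  step 10: row=4, L[4]='x', prepend. Next row=LF[4]=3
  step 11: row=3, L[3]='y', prepend. Next row=LF[3]=9
Reversed output: yxxxxyxyxx$

Answer: yxxxxyxyxx$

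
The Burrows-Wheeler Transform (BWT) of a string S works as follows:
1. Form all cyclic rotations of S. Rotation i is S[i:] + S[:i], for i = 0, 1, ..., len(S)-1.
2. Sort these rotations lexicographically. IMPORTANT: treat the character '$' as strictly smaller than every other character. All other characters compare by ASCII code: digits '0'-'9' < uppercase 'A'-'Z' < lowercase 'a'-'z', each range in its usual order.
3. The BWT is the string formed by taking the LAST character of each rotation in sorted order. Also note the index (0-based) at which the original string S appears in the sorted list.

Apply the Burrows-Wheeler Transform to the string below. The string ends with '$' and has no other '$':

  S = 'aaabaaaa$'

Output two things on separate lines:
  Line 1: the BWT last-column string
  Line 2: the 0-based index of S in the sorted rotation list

All 9 rotations (rotation i = S[i:]+S[:i]):
  rot[0] = aaabaaaa$
  rot[1] = aabaaaa$a
  rot[2] = abaaaa$aa
  rot[3] = baaaa$aaa
  rot[4] = aaaa$aaab
  rot[5] = aaa$aaaba
  rot[6] = aa$aaabaa
  rot[7] = a$aaabaaa
  rot[8] = $aaabaaaa
Sorted (with $ < everything):
  sorted[0] = $aaabaaaa  (last char: 'a')
  sorted[1] = a$aaabaaa  (last char: 'a')
  sorted[2] = aa$aaabaa  (last char: 'a')
  sorted[3] = aaa$aaaba  (last char: 'a')
  sorted[4] = aaaa$aaab  (last char: 'b')
  sorted[5] = aaabaaaa$  (last char: '$')
  sorted[6] = aabaaaa$a  (last char: 'a')
  sorted[7] = abaaaa$aa  (last char: 'a')
  sorted[8] = baaaa$aaa  (last char: 'a')
Last column: aaaab$aaa
Original string S is at sorted index 5

Answer: aaaab$aaa
5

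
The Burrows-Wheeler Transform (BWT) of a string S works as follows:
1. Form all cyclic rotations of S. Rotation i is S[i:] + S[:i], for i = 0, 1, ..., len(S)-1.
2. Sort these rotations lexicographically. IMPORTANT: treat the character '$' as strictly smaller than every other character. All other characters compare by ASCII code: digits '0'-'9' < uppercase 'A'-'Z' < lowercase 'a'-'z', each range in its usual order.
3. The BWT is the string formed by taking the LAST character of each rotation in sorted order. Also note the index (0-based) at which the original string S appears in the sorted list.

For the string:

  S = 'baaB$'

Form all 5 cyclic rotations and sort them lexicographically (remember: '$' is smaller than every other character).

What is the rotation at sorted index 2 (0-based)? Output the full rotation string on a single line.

Answer: aB$ba

Derivation:
All 5 rotations (rotation i = S[i:]+S[:i]):
  rot[0] = baaB$
  rot[1] = aaB$b
  rot[2] = aB$ba
  rot[3] = B$baa
  rot[4] = $baaB
Sorted (with $ < everything):
  sorted[0] = $baaB
  sorted[1] = B$baa
  sorted[2] = aB$ba
  sorted[3] = aaB$b
  sorted[4] = baaB$
sorted[2] = aB$ba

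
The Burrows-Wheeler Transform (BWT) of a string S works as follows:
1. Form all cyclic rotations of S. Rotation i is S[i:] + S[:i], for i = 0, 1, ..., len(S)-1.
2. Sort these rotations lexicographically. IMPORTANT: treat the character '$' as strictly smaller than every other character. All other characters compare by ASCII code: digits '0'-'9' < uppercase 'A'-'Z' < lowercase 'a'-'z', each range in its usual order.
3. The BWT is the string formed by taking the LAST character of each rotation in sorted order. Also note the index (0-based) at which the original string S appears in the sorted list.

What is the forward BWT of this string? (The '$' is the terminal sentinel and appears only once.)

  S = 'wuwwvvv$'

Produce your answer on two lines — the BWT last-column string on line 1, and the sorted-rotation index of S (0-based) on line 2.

All 8 rotations (rotation i = S[i:]+S[:i]):
  rot[0] = wuwwvvv$
  rot[1] = uwwvvv$w
  rot[2] = wwvvv$wu
  rot[3] = wvvv$wuw
  rot[4] = vvv$wuww
  rot[5] = vv$wuwwv
  rot[6] = v$wuwwvv
  rot[7] = $wuwwvvv
Sorted (with $ < everything):
  sorted[0] = $wuwwvvv  (last char: 'v')
  sorted[1] = uwwvvv$w  (last char: 'w')
  sorted[2] = v$wuwwvv  (last char: 'v')
  sorted[3] = vv$wuwwv  (last char: 'v')
  sorted[4] = vvv$wuww  (last char: 'w')
  sorted[5] = wuwwvvv$  (last char: '$')
  sorted[6] = wvvv$wuw  (last char: 'w')
  sorted[7] = wwvvv$wu  (last char: 'u')
Last column: vwvvw$wu
Original string S is at sorted index 5

Answer: vwvvw$wu
5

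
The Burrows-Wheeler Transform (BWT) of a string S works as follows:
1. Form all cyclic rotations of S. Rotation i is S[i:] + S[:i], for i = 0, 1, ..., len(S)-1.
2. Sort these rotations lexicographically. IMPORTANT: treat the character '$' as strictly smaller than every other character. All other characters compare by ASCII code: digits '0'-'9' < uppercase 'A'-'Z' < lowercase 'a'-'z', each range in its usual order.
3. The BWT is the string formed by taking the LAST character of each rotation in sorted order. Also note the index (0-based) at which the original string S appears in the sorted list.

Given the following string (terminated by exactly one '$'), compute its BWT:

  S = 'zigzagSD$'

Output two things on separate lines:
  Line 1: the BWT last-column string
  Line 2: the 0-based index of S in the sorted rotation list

All 9 rotations (rotation i = S[i:]+S[:i]):
  rot[0] = zigzagSD$
  rot[1] = igzagSD$z
  rot[2] = gzagSD$zi
  rot[3] = zagSD$zig
  rot[4] = agSD$zigz
  rot[5] = gSD$zigza
  rot[6] = SD$zigzag
  rot[7] = D$zigzagS
  rot[8] = $zigzagSD
Sorted (with $ < everything):
  sorted[0] = $zigzagSD  (last char: 'D')
  sorted[1] = D$zigzagS  (last char: 'S')
  sorted[2] = SD$zigzag  (last char: 'g')
  sorted[3] = agSD$zigz  (last char: 'z')
  sorted[4] = gSD$zigza  (last char: 'a')
  sorted[5] = gzagSD$zi  (last char: 'i')
  sorted[6] = igzagSD$z  (last char: 'z')
  sorted[7] = zagSD$zig  (last char: 'g')
  sorted[8] = zigzagSD$  (last char: '$')
Last column: DSgzaizg$
Original string S is at sorted index 8

Answer: DSgzaizg$
8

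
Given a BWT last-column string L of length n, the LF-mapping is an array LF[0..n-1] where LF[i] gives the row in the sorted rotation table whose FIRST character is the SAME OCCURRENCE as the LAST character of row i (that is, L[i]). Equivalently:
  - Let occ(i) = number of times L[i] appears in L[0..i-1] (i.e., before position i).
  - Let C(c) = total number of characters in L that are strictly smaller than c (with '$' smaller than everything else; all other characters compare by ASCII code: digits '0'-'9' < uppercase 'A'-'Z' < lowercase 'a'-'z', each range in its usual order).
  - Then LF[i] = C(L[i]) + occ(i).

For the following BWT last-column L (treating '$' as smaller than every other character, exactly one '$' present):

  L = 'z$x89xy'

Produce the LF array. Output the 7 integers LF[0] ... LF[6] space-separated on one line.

Char counts: '$':1, '8':1, '9':1, 'x':2, 'y':1, 'z':1
C (first-col start): C('$')=0, C('8')=1, C('9')=2, C('x')=3, C('y')=5, C('z')=6
L[0]='z': occ=0, LF[0]=C('z')+0=6+0=6
L[1]='$': occ=0, LF[1]=C('$')+0=0+0=0
L[2]='x': occ=0, LF[2]=C('x')+0=3+0=3
L[3]='8': occ=0, LF[3]=C('8')+0=1+0=1
L[4]='9': occ=0, LF[4]=C('9')+0=2+0=2
L[5]='x': occ=1, LF[5]=C('x')+1=3+1=4
L[6]='y': occ=0, LF[6]=C('y')+0=5+0=5

Answer: 6 0 3 1 2 4 5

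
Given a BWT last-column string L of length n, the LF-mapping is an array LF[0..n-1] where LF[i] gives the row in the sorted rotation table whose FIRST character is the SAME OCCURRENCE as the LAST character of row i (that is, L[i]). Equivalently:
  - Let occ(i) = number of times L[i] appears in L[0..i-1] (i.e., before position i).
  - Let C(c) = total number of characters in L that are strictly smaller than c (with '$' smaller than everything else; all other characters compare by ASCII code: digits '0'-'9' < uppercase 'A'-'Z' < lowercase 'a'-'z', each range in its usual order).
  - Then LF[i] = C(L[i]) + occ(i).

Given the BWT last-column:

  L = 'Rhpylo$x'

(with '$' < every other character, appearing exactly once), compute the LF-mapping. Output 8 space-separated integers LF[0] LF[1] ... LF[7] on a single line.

Char counts: '$':1, 'R':1, 'h':1, 'l':1, 'o':1, 'p':1, 'x':1, 'y':1
C (first-col start): C('$')=0, C('R')=1, C('h')=2, C('l')=3, C('o')=4, C('p')=5, C('x')=6, C('y')=7
L[0]='R': occ=0, LF[0]=C('R')+0=1+0=1
L[1]='h': occ=0, LF[1]=C('h')+0=2+0=2
L[2]='p': occ=0, LF[2]=C('p')+0=5+0=5
L[3]='y': occ=0, LF[3]=C('y')+0=7+0=7
L[4]='l': occ=0, LF[4]=C('l')+0=3+0=3
L[5]='o': occ=0, LF[5]=C('o')+0=4+0=4
L[6]='$': occ=0, LF[6]=C('$')+0=0+0=0
L[7]='x': occ=0, LF[7]=C('x')+0=6+0=6

Answer: 1 2 5 7 3 4 0 6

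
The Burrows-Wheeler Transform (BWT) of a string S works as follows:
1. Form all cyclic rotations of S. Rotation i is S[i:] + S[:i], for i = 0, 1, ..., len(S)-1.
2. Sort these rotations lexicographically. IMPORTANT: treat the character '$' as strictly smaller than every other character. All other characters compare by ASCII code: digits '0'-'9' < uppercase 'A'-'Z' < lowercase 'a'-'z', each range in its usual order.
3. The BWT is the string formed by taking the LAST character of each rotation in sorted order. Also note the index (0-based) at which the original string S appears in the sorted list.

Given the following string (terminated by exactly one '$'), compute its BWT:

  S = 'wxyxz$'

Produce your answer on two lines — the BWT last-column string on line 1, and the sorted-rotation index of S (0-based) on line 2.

Answer: z$wyxx
1

Derivation:
All 6 rotations (rotation i = S[i:]+S[:i]):
  rot[0] = wxyxz$
  rot[1] = xyxz$w
  rot[2] = yxz$wx
  rot[3] = xz$wxy
  rot[4] = z$wxyx
  rot[5] = $wxyxz
Sorted (with $ < everything):
  sorted[0] = $wxyxz  (last char: 'z')
  sorted[1] = wxyxz$  (last char: '$')
  sorted[2] = xyxz$w  (last char: 'w')
  sorted[3] = xz$wxy  (last char: 'y')
  sorted[4] = yxz$wx  (last char: 'x')
  sorted[5] = z$wxyx  (last char: 'x')
Last column: z$wyxx
Original string S is at sorted index 1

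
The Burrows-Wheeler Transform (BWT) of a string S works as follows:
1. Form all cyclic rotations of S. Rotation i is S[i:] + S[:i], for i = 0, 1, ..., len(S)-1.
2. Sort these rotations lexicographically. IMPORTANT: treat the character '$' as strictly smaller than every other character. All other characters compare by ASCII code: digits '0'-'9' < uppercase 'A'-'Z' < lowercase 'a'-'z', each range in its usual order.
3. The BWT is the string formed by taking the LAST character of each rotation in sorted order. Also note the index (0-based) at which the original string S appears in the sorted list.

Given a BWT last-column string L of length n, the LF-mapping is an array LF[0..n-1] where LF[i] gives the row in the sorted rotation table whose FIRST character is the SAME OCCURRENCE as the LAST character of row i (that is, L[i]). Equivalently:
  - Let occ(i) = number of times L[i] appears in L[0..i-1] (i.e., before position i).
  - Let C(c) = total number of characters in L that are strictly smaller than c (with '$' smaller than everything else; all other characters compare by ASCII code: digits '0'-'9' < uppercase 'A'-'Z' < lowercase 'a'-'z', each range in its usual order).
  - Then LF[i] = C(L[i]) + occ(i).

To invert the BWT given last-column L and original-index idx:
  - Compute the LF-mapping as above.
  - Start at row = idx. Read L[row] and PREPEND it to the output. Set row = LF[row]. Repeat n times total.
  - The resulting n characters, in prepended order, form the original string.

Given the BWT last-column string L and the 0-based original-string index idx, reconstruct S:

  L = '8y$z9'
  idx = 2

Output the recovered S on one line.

LF mapping: 1 3 0 4 2
Walk LF starting at row 2, prepending L[row]:
  step 1: row=2, L[2]='$', prepend. Next row=LF[2]=0
  step 2: row=0, L[0]='8', prepend. Next row=LF[0]=1
  step 3: row=1, L[1]='y', prepend. Next row=LF[1]=3
  step 4: row=3, L[3]='z', prepend. Next row=LF[3]=4
  step 5: row=4, L[4]='9', prepend. Next row=LF[4]=2
Reversed output: 9zy8$

Answer: 9zy8$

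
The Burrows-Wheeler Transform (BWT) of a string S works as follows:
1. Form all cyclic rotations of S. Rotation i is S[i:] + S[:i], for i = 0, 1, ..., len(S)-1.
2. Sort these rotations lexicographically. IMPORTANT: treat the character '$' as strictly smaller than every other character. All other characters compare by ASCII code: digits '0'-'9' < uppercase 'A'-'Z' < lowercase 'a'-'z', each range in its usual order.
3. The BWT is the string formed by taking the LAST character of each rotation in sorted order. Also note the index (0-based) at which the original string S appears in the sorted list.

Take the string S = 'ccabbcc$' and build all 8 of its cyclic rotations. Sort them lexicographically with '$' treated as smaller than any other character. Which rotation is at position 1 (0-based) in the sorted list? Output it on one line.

Answer: abbcc$cc

Derivation:
All 8 rotations (rotation i = S[i:]+S[:i]):
  rot[0] = ccabbcc$
  rot[1] = cabbcc$c
  rot[2] = abbcc$cc
  rot[3] = bbcc$cca
  rot[4] = bcc$ccab
  rot[5] = cc$ccabb
  rot[6] = c$ccabbc
  rot[7] = $ccabbcc
Sorted (with $ < everything):
  sorted[0] = $ccabbcc
  sorted[1] = abbcc$cc
  sorted[2] = bbcc$cca
  sorted[3] = bcc$ccab
  sorted[4] = c$ccabbc
  sorted[5] = cabbcc$c
  sorted[6] = cc$ccabb
  sorted[7] = ccabbcc$
sorted[1] = abbcc$cc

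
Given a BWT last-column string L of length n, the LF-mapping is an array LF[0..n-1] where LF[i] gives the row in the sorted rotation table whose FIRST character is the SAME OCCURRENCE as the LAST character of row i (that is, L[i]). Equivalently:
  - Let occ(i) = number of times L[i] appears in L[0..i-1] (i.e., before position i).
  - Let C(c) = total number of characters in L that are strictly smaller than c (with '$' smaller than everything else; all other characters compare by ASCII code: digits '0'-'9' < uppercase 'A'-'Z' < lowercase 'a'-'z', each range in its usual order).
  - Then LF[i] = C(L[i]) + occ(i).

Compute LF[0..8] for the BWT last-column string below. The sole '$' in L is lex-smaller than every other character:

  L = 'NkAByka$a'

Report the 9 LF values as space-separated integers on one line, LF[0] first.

Answer: 3 6 1 2 8 7 4 0 5

Derivation:
Char counts: '$':1, 'A':1, 'B':1, 'N':1, 'a':2, 'k':2, 'y':1
C (first-col start): C('$')=0, C('A')=1, C('B')=2, C('N')=3, C('a')=4, C('k')=6, C('y')=8
L[0]='N': occ=0, LF[0]=C('N')+0=3+0=3
L[1]='k': occ=0, LF[1]=C('k')+0=6+0=6
L[2]='A': occ=0, LF[2]=C('A')+0=1+0=1
L[3]='B': occ=0, LF[3]=C('B')+0=2+0=2
L[4]='y': occ=0, LF[4]=C('y')+0=8+0=8
L[5]='k': occ=1, LF[5]=C('k')+1=6+1=7
L[6]='a': occ=0, LF[6]=C('a')+0=4+0=4
L[7]='$': occ=0, LF[7]=C('$')+0=0+0=0
L[8]='a': occ=1, LF[8]=C('a')+1=4+1=5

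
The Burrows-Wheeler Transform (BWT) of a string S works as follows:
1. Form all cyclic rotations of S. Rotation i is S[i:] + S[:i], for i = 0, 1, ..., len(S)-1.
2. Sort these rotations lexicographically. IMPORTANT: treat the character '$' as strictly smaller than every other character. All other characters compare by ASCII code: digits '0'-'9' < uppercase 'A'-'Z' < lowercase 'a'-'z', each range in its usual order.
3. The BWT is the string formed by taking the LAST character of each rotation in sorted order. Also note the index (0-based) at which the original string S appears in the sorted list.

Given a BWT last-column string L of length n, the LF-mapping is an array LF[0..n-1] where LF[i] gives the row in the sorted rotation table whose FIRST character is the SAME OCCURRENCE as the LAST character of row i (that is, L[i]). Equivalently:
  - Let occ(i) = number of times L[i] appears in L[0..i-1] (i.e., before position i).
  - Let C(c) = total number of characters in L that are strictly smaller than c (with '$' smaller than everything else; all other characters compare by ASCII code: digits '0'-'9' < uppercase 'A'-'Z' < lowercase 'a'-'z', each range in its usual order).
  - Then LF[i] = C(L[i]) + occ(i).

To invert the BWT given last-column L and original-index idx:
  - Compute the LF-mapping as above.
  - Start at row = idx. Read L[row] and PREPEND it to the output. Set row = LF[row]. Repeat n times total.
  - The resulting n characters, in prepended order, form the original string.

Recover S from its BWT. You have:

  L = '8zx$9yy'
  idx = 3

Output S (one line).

LF mapping: 1 6 3 0 2 4 5
Walk LF starting at row 3, prepending L[row]:
  step 1: row=3, L[3]='$', prepend. Next row=LF[3]=0
  step 2: row=0, L[0]='8', prepend. Next row=LF[0]=1
  step 3: row=1, L[1]='z', prepend. Next row=LF[1]=6
  step 4: row=6, L[6]='y', prepend. Next row=LF[6]=5
  step 5: row=5, L[5]='y', prepend. Next row=LF[5]=4
  step 6: row=4, L[4]='9', prepend. Next row=LF[4]=2
  step 7: row=2, L[2]='x', prepend. Next row=LF[2]=3
Reversed output: x9yyz8$

Answer: x9yyz8$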